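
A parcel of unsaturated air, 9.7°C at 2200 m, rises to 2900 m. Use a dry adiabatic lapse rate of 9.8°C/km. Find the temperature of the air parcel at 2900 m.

2.84°C

Dry adiabatic to 2900 m: -9.8 × 0.7 km = -6.86°C, so T = 2.84°C.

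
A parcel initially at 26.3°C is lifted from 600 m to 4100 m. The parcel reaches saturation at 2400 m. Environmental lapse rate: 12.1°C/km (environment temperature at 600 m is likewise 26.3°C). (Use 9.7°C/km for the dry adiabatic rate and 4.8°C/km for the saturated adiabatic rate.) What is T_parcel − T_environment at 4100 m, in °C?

Parcel:
  600 → 2400 m (dry, 9.7°C/km): ΔT = -9.7 × 1.8 = -17.46°C → T = 8.84°C
  2400 → 4100 m (saturated, 4.8°C/km): ΔT = -4.8 × 1.7 = -8.16°C → T = 0.68°C
Environment:
  600 → 4100 m (environment, 12.1°C/km): ΔT = -12.1 × 3.5 = -42.35°C → T = -16.05°C
T_parcel − T_env = 0.68 − (-16.05) = +16.73°C

+16.73°C (parcel warmer than environment)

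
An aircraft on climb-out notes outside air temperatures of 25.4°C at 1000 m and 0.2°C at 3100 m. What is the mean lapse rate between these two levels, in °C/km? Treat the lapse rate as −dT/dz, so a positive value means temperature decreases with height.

12°C/km

Γ = −ΔT/Δz = (25.4 − 0.2) / (3100 − 1000) m
  = 25.2°C / 2.1 km = 12°C/km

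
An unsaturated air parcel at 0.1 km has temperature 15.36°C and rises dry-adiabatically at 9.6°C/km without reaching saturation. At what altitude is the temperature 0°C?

1.7 km

Height above start = (15.36 − 0) / 9.6 = 1.6 km
Altitude = 100 m + 1600 m = 1700 m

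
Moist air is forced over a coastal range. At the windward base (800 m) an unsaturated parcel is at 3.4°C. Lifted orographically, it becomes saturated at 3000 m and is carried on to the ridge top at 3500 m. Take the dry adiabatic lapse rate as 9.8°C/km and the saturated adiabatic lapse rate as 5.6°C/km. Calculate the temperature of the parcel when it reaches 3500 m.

800–3000 m, dry: Δz = 2.2 km ⇒ ΔT = -21.56°C; T = -18.16°C
3000–3500 m, saturated: Δz = 0.5 km ⇒ ΔT = -2.8°C; T = -20.96°C

-20.96°C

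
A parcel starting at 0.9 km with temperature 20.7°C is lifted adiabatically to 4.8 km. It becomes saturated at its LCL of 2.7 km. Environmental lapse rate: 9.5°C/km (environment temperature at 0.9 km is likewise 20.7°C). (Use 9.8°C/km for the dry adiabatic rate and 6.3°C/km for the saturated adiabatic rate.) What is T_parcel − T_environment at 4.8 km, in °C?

Parcel:
  From 900 m to 2700 m (dry): cools by 9.8 × 1.8 = 17.64°C, giving 3.06°C.
  From 2700 m to 4800 m (saturated): cools by 6.3 × 2.1 = 13.23°C, giving -10.17°C.
Environment:
  From 900 m to 4800 m (environment): cools by 9.5 × 3.9 = 37.05°C, giving -16.35°C.
T_parcel − T_env = -10.17 − (-16.35) = +6.18°C

+6.18°C (parcel warmer than environment)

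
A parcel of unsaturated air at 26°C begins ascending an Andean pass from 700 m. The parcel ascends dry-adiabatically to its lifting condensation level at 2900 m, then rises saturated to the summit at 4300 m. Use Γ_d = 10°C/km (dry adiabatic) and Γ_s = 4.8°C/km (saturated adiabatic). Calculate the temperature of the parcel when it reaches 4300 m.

700–2900 m, dry: Δz = 2.2 km ⇒ ΔT = -22°C; T = 4°C
2900–4300 m, saturated: Δz = 1.4 km ⇒ ΔT = -6.72°C; T = -2.72°C

-2.72°C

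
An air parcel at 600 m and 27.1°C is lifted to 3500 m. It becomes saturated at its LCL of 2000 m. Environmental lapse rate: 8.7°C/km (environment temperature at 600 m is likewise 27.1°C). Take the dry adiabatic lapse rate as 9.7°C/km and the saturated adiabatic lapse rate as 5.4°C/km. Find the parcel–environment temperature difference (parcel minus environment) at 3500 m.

+3.55°C (parcel warmer than environment)

Parcel:
  600–2000 m, dry: Δz = 1.4 km ⇒ ΔT = -13.58°C; T = 13.52°C
  2000–3500 m, saturated: Δz = 1.5 km ⇒ ΔT = -8.1°C; T = 5.42°C
Environment:
  600–3500 m, environment: Δz = 2.9 km ⇒ ΔT = -25.23°C; T = 1.87°C
T_parcel − T_env = 5.42 − 1.87 = +3.55°C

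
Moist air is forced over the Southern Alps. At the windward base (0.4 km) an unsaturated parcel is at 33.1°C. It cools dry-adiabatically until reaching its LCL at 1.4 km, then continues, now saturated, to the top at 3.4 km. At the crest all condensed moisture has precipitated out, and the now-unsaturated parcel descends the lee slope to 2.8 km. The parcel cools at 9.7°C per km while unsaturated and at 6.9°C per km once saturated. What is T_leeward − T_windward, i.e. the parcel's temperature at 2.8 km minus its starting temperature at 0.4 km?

From 400 m to 1400 m (dry): cools by 9.7 × 1 = 9.7°C, giving 23.4°C.
From 1400 m to 3400 m (saturated): cools by 6.9 × 2 = 13.8°C, giving 9.6°C.
From 3400 m to 2800 m (dry descent): warms by 9.7 × 0.6 = 5.82°C, giving 15.42°C.
Net change vs windward start: 15.42 − 33.1 = -17.68°C

-17.68°C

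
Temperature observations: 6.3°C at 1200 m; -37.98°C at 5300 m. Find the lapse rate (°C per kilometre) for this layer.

10.8°C/km

Γ = −ΔT/Δz = (6.3 − (-37.98)) / (5300 − 1200) m
  = 44.28°C / 4.1 km = 10.8°C/km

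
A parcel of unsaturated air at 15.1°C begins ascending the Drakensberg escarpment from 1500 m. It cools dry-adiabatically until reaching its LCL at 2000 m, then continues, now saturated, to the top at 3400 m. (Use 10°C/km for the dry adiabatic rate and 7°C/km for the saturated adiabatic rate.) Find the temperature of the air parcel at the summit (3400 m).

1500–2000 m, dry: Δz = 0.5 km ⇒ ΔT = -5°C; T = 10.1°C
2000–3400 m, saturated: Δz = 1.4 km ⇒ ΔT = -9.8°C; T = 0.3°C

0.3°C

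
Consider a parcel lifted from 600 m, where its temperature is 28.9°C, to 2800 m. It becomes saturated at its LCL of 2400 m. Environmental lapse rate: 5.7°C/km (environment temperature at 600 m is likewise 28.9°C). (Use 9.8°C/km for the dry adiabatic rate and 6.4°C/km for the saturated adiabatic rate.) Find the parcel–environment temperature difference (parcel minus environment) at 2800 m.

-7.66°C (parcel cooler than environment)

Parcel:
  From 600 m to 2400 m (dry): cools by 9.8 × 1.8 = 17.64°C, giving 11.26°C.
  From 2400 m to 2800 m (saturated): cools by 6.4 × 0.4 = 2.56°C, giving 8.7°C.
Environment:
  From 600 m to 2800 m (environment): cools by 5.7 × 2.2 = 12.54°C, giving 16.36°C.
T_parcel − T_env = 8.7 − 16.36 = -7.66°C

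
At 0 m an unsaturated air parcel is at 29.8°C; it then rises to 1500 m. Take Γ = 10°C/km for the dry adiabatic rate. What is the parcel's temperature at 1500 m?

14.8°C

0–1500 m, dry adiabatic: Δz = 1.5 km ⇒ ΔT = -15°C; T = 14.8°C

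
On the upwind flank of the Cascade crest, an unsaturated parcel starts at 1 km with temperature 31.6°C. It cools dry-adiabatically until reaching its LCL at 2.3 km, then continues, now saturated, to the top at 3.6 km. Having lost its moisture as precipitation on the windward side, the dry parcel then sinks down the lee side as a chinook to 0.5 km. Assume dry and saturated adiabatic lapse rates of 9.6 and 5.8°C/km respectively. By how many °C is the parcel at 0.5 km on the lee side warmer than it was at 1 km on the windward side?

1000–2300 m, dry: Δz = 1.3 km ⇒ ΔT = -12.48°C; T = 19.12°C
2300–3600 m, saturated: Δz = 1.3 km ⇒ ΔT = -7.54°C; T = 11.58°C
3600–500 m, dry descent: Δz = 3.1 km ⇒ ΔT = +29.76°C; T = 41.34°C
Net change vs windward start: 41.34 − 31.6 = +9.74°C

+9.74°C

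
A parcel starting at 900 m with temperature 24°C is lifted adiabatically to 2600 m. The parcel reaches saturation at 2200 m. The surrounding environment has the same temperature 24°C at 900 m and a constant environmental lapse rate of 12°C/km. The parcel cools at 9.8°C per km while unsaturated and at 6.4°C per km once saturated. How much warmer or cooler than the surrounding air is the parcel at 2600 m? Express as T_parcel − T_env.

Parcel:
  900–2200 m, dry: Δz = 1.3 km ⇒ ΔT = -12.74°C; T = 11.26°C
  2200–2600 m, saturated: Δz = 0.4 km ⇒ ΔT = -2.56°C; T = 8.7°C
Environment:
  900–2600 m, environment: Δz = 1.7 km ⇒ ΔT = -20.4°C; T = 3.6°C
T_parcel − T_env = 8.7 − 3.6 = +5.1°C

+5.1°C (parcel warmer than environment)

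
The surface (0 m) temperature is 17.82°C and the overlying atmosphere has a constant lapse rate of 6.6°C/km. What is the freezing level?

Height above start = (17.82 − 0) / 6.6 = 2.7 km
Altitude = 0 m + 2700 m = 2700 m

2700 m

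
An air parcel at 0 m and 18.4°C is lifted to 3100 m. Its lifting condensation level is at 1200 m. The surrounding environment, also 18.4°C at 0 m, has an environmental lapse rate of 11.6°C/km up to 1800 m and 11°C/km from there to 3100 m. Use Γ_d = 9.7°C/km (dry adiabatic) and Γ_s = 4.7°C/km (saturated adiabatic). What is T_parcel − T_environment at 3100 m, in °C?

+14.61°C (parcel warmer than environment)

Parcel:
  Dry to 1200 m: -9.7 × 1.2 km = -11.64°C, so T = 6.76°C.
  Saturated to 3100 m: -4.7 × 1.9 km = -8.93°C, so T = -2.17°C.
Environment:
  Environment, lower layer to 1800 m: -11.6 × 1.8 km = -20.88°C, so T = -2.48°C.
  Environment, upper layer to 3100 m: -11 × 1.3 km = -14.3°C, so T = -16.78°C.
T_parcel − T_env = -2.17 − (-16.78) = +14.61°C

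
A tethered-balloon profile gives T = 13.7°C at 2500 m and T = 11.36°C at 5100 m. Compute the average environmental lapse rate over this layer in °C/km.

0.9°C/km

Γ = −ΔT/Δz = (13.7 − 11.36) / (5100 − 2500) m
  = 2.34°C / 2.6 km = 0.9°C/km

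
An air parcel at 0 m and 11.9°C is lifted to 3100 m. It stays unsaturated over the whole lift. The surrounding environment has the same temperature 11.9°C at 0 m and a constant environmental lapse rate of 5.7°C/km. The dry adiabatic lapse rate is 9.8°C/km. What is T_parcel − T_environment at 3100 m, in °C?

Parcel:
  Dry to 3100 m: -9.8 × 3.1 km = -30.38°C, so T = -18.48°C.
Environment:
  Environment to 3100 m: -5.7 × 3.1 km = -17.67°C, so T = -5.77°C.
T_parcel − T_env = -18.48 − (-5.77) = -12.71°C

-12.71°C (parcel cooler than environment)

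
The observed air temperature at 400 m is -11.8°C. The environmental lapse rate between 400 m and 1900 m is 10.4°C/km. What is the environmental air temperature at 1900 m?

-27.4°C

400–1900 m, environmental: Δz = 1.5 km ⇒ ΔT = -15.6°C; T = -27.4°C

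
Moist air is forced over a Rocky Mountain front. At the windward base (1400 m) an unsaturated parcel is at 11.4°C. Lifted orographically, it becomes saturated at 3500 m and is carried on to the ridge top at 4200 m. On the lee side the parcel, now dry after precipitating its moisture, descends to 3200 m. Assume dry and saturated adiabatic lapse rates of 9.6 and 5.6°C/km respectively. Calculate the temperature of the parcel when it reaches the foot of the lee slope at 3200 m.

From 1400 m to 3500 m (dry): cools by 9.6 × 2.1 = 20.16°C, giving -8.76°C.
From 3500 m to 4200 m (saturated): cools by 5.6 × 0.7 = 3.92°C, giving -12.68°C.
From 4200 m to 3200 m (dry descent): warms by 9.6 × 1 = 9.6°C, giving -3.08°C.

-3.08°C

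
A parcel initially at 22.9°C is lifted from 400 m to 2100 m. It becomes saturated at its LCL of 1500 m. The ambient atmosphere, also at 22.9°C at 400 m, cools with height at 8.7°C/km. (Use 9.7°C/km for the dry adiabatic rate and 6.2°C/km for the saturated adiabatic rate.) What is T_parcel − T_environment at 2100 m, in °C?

+0.4°C (parcel warmer than environment)

Parcel:
  400–1500 m, dry: Δz = 1.1 km ⇒ ΔT = -10.67°C; T = 12.23°C
  1500–2100 m, saturated: Δz = 0.6 km ⇒ ΔT = -3.72°C; T = 8.51°C
Environment:
  400–2100 m, environment: Δz = 1.7 km ⇒ ΔT = -14.79°C; T = 8.11°C
T_parcel − T_env = 8.51 − 8.11 = +0.4°C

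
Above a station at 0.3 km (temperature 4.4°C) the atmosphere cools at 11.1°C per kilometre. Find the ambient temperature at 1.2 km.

-5.59°C

Environmental to 1200 m: -11.1 × 0.9 km = -9.99°C, so T = -5.59°C.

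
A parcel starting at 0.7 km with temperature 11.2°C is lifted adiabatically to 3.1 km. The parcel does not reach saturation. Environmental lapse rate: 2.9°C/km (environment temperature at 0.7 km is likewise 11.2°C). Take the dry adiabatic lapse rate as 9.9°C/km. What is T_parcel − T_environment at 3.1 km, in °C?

Parcel:
  700 → 3100 m (dry, 9.9°C/km): ΔT = -9.9 × 2.4 = -23.76°C → T = -12.56°C
Environment:
  700 → 3100 m (environment, 2.9°C/km): ΔT = -2.9 × 2.4 = -6.96°C → T = 4.24°C
T_parcel − T_env = -12.56 − 4.24 = -16.8°C

-16.8°C (parcel cooler than environment)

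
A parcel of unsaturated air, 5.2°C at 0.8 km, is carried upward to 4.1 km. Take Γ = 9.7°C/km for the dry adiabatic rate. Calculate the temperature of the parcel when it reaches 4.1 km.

-26.81°C

800–4100 m, dry adiabatic: Δz = 3.3 km ⇒ ΔT = -32.01°C; T = -26.81°C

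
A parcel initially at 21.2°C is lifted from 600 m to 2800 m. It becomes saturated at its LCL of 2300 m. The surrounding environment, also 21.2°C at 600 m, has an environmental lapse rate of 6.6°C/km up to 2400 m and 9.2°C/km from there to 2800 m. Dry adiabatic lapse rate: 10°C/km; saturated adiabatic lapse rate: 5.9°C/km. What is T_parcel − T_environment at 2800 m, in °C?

-4.39°C (parcel cooler than environment)

Parcel:
  Dry to 2300 m: -10 × 1.7 km = -17°C, so T = 4.2°C.
  Saturated to 2800 m: -5.9 × 0.5 km = -2.95°C, so T = 1.25°C.
Environment:
  Environment, lower layer to 2400 m: -6.6 × 1.8 km = -11.88°C, so T = 9.32°C.
  Environment, upper layer to 2800 m: -9.2 × 0.4 km = -3.68°C, so T = 5.64°C.
T_parcel − T_env = 1.25 − 5.64 = -4.39°C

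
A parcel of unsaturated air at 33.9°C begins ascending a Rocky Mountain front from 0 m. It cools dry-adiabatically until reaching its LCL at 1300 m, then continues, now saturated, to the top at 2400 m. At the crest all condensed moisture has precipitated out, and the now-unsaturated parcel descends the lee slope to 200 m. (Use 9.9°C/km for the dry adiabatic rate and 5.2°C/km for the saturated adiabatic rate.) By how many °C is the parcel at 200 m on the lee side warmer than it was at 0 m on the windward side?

+3.19°C

Dry to 1300 m: -9.9 × 1.3 km = -12.87°C, so T = 21.03°C.
Saturated to 2400 m: -5.2 × 1.1 km = -5.72°C, so T = 15.31°C.
Dry descent to 200 m: +9.9 × 2.2 km = +21.78°C, so T = 37.09°C.
Net change vs windward start: 37.09 − 33.9 = +3.19°C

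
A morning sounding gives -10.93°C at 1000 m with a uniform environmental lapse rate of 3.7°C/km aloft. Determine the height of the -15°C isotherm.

2100 m

Height above start = (-10.93 − (-15)) / 3.7 = 1.1 km
Altitude = 1000 m + 1100 m = 2100 m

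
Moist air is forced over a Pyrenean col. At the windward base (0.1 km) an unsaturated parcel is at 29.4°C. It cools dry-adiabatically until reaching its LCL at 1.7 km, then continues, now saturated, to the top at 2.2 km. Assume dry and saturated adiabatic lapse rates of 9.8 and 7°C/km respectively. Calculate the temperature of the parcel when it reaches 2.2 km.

From 100 m to 1700 m (dry): cools by 9.8 × 1.6 = 15.68°C, giving 13.72°C.
From 1700 m to 2200 m (saturated): cools by 7 × 0.5 = 3.5°C, giving 10.22°C.

10.22°C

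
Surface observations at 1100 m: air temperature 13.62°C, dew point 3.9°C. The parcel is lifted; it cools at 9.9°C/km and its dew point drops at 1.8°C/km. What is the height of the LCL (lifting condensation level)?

T and T_d converge at 9.9 − 1.8 = 8.1°C per km
Height above start = (13.62 − 3.9) / 8.1 = 1.2 km
LCL altitude = 1100 m + 1200 m = 2300 m

2300 m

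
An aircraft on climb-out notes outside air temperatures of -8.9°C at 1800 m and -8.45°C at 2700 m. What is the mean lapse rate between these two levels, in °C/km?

-0.5°C/km

Γ = −ΔT/Δz = (-8.9 − (-8.45)) / (2700 − 1800) m
  = -0.45°C / 0.9 km = -0.5°C/km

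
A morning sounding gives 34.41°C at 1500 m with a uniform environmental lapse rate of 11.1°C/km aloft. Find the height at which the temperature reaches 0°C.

Height above start = (34.41 − 0) / 11.1 = 3.1 km
Altitude = 1500 m + 3100 m = 4600 m

4600 m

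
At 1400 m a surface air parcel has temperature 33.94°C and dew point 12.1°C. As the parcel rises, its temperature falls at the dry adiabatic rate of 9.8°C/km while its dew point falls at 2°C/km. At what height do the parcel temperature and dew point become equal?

T and T_d converge at 9.8 − 2 = 7.8°C per km
Height above start = (33.94 − 12.1) / 7.8 = 2.8 km
LCL altitude = 1400 m + 2800 m = 4200 m

4200 m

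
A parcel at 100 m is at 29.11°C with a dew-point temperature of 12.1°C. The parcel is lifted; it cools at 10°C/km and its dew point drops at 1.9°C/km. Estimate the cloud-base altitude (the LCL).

T and T_d converge at 10 − 1.9 = 8.1°C per km
Height above start = (29.11 − 12.1) / 8.1 = 2.1 km
LCL altitude = 100 m + 2100 m = 2200 m

2200 m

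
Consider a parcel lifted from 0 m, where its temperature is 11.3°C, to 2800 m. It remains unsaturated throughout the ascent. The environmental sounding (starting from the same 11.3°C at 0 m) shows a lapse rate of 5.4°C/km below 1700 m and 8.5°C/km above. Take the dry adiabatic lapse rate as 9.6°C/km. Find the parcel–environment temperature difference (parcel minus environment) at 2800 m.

Parcel:
  Dry to 2800 m: -9.6 × 2.8 km = -26.88°C, so T = -15.58°C.
Environment:
  Environment, lower layer to 1700 m: -5.4 × 1.7 km = -9.18°C, so T = 2.12°C.
  Environment, upper layer to 2800 m: -8.5 × 1.1 km = -9.35°C, so T = -7.23°C.
T_parcel − T_env = -15.58 − (-7.23) = -8.35°C

-8.35°C (parcel cooler than environment)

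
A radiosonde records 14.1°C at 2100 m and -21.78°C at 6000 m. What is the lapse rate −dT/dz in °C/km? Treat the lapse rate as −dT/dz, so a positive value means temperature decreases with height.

Γ = −ΔT/Δz = (14.1 − (-21.78)) / (6000 − 2100) m
  = 35.88°C / 3.9 km = 9.2°C/km

9.2°C/km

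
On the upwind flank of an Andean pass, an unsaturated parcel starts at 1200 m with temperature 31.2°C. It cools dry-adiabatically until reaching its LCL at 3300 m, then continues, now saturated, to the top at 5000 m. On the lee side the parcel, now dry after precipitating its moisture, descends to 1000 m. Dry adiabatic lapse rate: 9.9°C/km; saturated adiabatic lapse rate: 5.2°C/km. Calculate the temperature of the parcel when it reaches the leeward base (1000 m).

1200 → 3300 m (dry, 9.9°C/km): ΔT = -9.9 × 2.1 = -20.79°C → T = 10.41°C
3300 → 5000 m (saturated, 5.2°C/km): ΔT = -5.2 × 1.7 = -8.84°C → T = 1.57°C
5000 → 1000 m (dry descent, 9.9°C/km): ΔT = +9.9 × 4 = +39.6°C → T = 41.17°C

41.17°C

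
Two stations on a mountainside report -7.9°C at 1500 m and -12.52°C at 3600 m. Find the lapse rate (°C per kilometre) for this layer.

Γ = −ΔT/Δz = (-7.9 − (-12.52)) / (3600 − 1500) m
  = 4.62°C / 2.1 km = 2.2°C/km

2.2°C/km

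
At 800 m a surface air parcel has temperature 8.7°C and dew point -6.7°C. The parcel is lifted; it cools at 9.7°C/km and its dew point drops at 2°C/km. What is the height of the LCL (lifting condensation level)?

2800 m

T and T_d converge at 9.7 − 2 = 7.7°C per km
Height above start = (8.7 − (-6.7)) / 7.7 = 2 km
LCL altitude = 800 m + 2000 m = 2800 m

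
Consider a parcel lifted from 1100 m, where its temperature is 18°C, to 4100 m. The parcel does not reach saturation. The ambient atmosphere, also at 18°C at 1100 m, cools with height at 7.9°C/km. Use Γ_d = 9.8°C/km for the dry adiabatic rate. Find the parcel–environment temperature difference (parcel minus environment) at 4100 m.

Parcel:
  1100 → 4100 m (dry, 9.8°C/km): ΔT = -9.8 × 3 = -29.4°C → T = -11.4°C
Environment:
  1100 → 4100 m (environment, 7.9°C/km): ΔT = -7.9 × 3 = -23.7°C → T = -5.7°C
T_parcel − T_env = -11.4 − (-5.7) = -5.7°C

-5.7°C (parcel cooler than environment)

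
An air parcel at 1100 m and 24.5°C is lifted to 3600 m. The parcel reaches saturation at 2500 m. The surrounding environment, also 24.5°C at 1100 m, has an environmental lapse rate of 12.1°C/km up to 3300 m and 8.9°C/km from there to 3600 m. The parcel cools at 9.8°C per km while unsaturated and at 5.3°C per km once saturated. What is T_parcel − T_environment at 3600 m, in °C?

+9.74°C (parcel warmer than environment)

Parcel:
  From 1100 m to 2500 m (dry): cools by 9.8 × 1.4 = 13.72°C, giving 10.78°C.
  From 2500 m to 3600 m (saturated): cools by 5.3 × 1.1 = 5.83°C, giving 4.95°C.
Environment:
  From 1100 m to 3300 m (environment, lower layer): cools by 12.1 × 2.2 = 26.62°C, giving -2.12°C.
  From 3300 m to 3600 m (environment, upper layer): cools by 8.9 × 0.3 = 2.67°C, giving -4.79°C.
T_parcel − T_env = 4.95 − (-4.79) = +9.74°C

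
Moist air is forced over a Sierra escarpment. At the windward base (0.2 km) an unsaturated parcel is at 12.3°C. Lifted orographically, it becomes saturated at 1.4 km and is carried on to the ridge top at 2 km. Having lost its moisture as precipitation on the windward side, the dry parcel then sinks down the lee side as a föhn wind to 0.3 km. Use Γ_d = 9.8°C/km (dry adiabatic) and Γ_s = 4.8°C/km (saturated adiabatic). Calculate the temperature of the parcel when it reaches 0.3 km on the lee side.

14.32°C

Dry to 1400 m: -9.8 × 1.2 km = -11.76°C, so T = 0.54°C.
Saturated to 2000 m: -4.8 × 0.6 km = -2.88°C, so T = -2.34°C.
Dry descent to 300 m: +9.8 × 1.7 km = +16.66°C, so T = 14.32°C.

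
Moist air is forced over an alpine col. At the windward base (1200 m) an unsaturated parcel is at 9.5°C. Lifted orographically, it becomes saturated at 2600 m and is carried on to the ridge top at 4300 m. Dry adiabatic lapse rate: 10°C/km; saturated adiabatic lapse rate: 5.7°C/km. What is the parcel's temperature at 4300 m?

-14.19°C

From 1200 m to 2600 m (dry): cools by 10 × 1.4 = 14°C, giving -4.5°C.
From 2600 m to 4300 m (saturated): cools by 5.7 × 1.7 = 9.69°C, giving -14.19°C.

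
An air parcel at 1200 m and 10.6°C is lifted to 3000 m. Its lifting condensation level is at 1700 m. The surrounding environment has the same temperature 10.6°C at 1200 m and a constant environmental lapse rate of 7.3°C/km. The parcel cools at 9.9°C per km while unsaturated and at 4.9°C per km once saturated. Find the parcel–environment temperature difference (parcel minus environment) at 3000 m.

+1.82°C (parcel warmer than environment)

Parcel:
  1200 → 1700 m (dry, 9.9°C/km): ΔT = -9.9 × 0.5 = -4.95°C → T = 5.65°C
  1700 → 3000 m (saturated, 4.9°C/km): ΔT = -4.9 × 1.3 = -6.37°C → T = -0.72°C
Environment:
  1200 → 3000 m (environment, 7.3°C/km): ΔT = -7.3 × 1.8 = -13.14°C → T = -2.54°C
T_parcel − T_env = -0.72 − (-2.54) = +1.82°C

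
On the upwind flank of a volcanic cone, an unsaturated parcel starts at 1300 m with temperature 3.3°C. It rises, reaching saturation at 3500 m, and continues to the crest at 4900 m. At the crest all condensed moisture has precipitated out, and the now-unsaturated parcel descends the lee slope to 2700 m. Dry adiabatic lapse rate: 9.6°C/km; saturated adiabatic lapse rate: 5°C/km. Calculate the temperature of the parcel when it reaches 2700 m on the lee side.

-3.7°C

1300–3500 m, dry: Δz = 2.2 km ⇒ ΔT = -21.12°C; T = -17.82°C
3500–4900 m, saturated: Δz = 1.4 km ⇒ ΔT = -7°C; T = -24.82°C
4900–2700 m, dry descent: Δz = 2.2 km ⇒ ΔT = +21.12°C; T = -3.7°C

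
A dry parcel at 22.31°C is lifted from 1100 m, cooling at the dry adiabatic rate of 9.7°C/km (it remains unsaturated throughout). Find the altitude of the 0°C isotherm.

3400 m

Height above start = (22.31 − 0) / 9.7 = 2.3 km
Altitude = 1100 m + 2300 m = 3400 m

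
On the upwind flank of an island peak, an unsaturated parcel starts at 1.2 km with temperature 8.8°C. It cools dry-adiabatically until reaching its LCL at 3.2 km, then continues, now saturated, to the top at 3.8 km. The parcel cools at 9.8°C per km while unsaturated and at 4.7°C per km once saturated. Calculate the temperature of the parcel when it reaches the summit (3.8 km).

-13.62°C

1200–3200 m, dry: Δz = 2 km ⇒ ΔT = -19.6°C; T = -10.8°C
3200–3800 m, saturated: Δz = 0.6 km ⇒ ΔT = -2.82°C; T = -13.62°C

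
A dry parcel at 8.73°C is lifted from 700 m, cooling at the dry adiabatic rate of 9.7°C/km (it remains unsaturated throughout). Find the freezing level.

Height above start = (8.73 − 0) / 9.7 = 0.9 km
Altitude = 700 m + 900 m = 1600 m

1600 m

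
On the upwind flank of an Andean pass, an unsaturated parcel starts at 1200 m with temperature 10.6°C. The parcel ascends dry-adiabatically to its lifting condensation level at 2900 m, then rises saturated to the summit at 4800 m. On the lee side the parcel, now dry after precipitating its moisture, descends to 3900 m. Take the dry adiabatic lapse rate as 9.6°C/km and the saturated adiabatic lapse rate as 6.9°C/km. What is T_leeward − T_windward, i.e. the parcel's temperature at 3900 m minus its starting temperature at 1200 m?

From 1200 m to 2900 m (dry): cools by 9.6 × 1.7 = 16.32°C, giving -5.72°C.
From 2900 m to 4800 m (saturated): cools by 6.9 × 1.9 = 13.11°C, giving -18.83°C.
From 4800 m to 3900 m (dry descent): warms by 9.6 × 0.9 = 8.64°C, giving -10.19°C.
Net change vs windward start: -10.19 − 10.6 = -20.79°C

-20.79°C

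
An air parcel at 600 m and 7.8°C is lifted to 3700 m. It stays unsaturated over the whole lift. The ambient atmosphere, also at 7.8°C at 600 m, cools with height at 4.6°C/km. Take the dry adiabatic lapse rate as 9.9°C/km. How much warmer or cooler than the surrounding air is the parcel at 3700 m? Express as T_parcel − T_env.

-16.43°C (parcel cooler than environment)

Parcel:
  600–3700 m, dry: Δz = 3.1 km ⇒ ΔT = -30.69°C; T = -22.89°C
Environment:
  600–3700 m, environment: Δz = 3.1 km ⇒ ΔT = -14.26°C; T = -6.46°C
T_parcel − T_env = -22.89 − (-6.46) = -16.43°C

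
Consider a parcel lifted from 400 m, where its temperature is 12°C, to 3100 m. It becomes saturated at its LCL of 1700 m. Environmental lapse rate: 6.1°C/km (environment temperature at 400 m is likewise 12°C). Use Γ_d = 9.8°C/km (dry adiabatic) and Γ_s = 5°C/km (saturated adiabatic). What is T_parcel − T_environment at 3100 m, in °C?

-3.27°C (parcel cooler than environment)

Parcel:
  Dry to 1700 m: -9.8 × 1.3 km = -12.74°C, so T = -0.74°C.
  Saturated to 3100 m: -5 × 1.4 km = -7°C, so T = -7.74°C.
Environment:
  Environment to 3100 m: -6.1 × 2.7 km = -16.47°C, so T = -4.47°C.
T_parcel − T_env = -7.74 − (-4.47) = -3.27°C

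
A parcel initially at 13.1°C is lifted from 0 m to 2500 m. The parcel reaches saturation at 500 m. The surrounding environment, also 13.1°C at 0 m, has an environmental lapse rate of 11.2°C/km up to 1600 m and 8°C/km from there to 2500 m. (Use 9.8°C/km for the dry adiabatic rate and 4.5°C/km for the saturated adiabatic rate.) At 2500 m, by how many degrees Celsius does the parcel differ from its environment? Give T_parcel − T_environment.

+11.22°C (parcel warmer than environment)

Parcel:
  From 0 m to 500 m (dry): cools by 9.8 × 0.5 = 4.9°C, giving 8.2°C.
  From 500 m to 2500 m (saturated): cools by 4.5 × 2 = 9°C, giving -0.8°C.
Environment:
  From 0 m to 1600 m (environment, lower layer): cools by 11.2 × 1.6 = 17.92°C, giving -4.82°C.
  From 1600 m to 2500 m (environment, upper layer): cools by 8 × 0.9 = 7.2°C, giving -12.02°C.
T_parcel − T_env = -0.8 − (-12.02) = +11.22°C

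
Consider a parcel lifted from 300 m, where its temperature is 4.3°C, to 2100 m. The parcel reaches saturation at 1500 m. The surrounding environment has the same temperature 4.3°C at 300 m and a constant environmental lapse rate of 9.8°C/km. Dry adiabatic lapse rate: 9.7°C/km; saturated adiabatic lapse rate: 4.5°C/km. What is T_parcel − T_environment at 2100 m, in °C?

Parcel:
  300–1500 m, dry: Δz = 1.2 km ⇒ ΔT = -11.64°C; T = -7.34°C
  1500–2100 m, saturated: Δz = 0.6 km ⇒ ΔT = -2.7°C; T = -10.04°C
Environment:
  300–2100 m, environment: Δz = 1.8 km ⇒ ΔT = -17.64°C; T = -13.34°C
T_parcel − T_env = -10.04 − (-13.34) = +3.3°C

+3.3°C (parcel warmer than environment)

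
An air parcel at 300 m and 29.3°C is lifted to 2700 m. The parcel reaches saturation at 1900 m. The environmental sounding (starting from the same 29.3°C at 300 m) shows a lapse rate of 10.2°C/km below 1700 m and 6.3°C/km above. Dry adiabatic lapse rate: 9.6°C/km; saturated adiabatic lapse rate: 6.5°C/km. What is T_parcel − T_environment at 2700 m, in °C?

Parcel:
  Dry to 1900 m: -9.6 × 1.6 km = -15.36°C, so T = 13.94°C.
  Saturated to 2700 m: -6.5 × 0.8 km = -5.2°C, so T = 8.74°C.
Environment:
  Environment, lower layer to 1700 m: -10.2 × 1.4 km = -14.28°C, so T = 15.02°C.
  Environment, upper layer to 2700 m: -6.3 × 1 km = -6.3°C, so T = 8.72°C.
T_parcel − T_env = 8.74 − 8.72 = +0.02°C

+0.02°C (parcel warmer than environment)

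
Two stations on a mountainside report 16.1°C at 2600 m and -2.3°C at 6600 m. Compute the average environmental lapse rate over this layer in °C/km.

Γ = −ΔT/Δz = (16.1 − (-2.3)) / (6600 − 2600) m
  = 18.4°C / 4 km = 4.6°C/km

4.6°C/km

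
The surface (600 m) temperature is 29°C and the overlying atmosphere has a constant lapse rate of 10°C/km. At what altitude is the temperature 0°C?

3500 m

Height above start = (29 − 0) / 10 = 2.9 km
Altitude = 600 m + 2900 m = 3500 m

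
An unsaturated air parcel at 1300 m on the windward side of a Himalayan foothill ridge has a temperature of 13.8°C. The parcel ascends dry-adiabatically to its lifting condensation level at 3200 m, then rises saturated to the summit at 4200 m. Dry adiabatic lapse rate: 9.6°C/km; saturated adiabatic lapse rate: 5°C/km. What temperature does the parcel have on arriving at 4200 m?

-9.44°C

Dry to 3200 m: -9.6 × 1.9 km = -18.24°C, so T = -4.44°C.
Saturated to 4200 m: -5 × 1 km = -5°C, so T = -9.44°C.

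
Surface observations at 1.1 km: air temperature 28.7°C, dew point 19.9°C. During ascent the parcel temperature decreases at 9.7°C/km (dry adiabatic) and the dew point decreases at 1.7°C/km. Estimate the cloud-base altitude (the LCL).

2.2 km

T and T_d converge at 9.7 − 1.7 = 8°C per km
Height above start = (28.7 − 19.9) / 8 = 1.1 km
LCL altitude = 1100 m + 1100 m = 2200 m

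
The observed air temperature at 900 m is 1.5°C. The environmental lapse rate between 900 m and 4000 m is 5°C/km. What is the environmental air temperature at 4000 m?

900–4000 m, environmental: Δz = 3.1 km ⇒ ΔT = -15.5°C; T = -14°C

-14°C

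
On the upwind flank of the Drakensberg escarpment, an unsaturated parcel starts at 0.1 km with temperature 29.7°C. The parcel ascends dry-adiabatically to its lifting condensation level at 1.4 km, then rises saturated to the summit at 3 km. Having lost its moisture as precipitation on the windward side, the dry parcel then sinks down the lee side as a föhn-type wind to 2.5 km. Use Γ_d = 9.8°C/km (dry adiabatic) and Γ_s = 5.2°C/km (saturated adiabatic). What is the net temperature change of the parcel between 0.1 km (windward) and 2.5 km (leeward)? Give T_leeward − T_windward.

From 100 m to 1400 m (dry): cools by 9.8 × 1.3 = 12.74°C, giving 16.96°C.
From 1400 m to 3000 m (saturated): cools by 5.2 × 1.6 = 8.32°C, giving 8.64°C.
From 3000 m to 2500 m (dry descent): warms by 9.8 × 0.5 = 4.9°C, giving 13.54°C.
Net change vs windward start: 13.54 − 29.7 = -16.16°C

-16.16°C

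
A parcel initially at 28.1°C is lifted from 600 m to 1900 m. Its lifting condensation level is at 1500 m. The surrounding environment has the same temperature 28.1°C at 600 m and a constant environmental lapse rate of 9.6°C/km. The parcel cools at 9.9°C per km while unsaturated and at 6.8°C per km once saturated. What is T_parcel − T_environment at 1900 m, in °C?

+0.85°C (parcel warmer than environment)

Parcel:
  Dry to 1500 m: -9.9 × 0.9 km = -8.91°C, so T = 19.19°C.
  Saturated to 1900 m: -6.8 × 0.4 km = -2.72°C, so T = 16.47°C.
Environment:
  Environment to 1900 m: -9.6 × 1.3 km = -12.48°C, so T = 15.62°C.
T_parcel − T_env = 16.47 − 15.62 = +0.85°C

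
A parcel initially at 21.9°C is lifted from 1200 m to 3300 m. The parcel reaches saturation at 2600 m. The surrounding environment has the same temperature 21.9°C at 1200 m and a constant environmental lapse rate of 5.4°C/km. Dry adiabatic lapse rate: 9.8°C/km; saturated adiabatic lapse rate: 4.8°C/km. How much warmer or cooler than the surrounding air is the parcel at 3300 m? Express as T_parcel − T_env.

-5.74°C (parcel cooler than environment)

Parcel:
  From 1200 m to 2600 m (dry): cools by 9.8 × 1.4 = 13.72°C, giving 8.18°C.
  From 2600 m to 3300 m (saturated): cools by 4.8 × 0.7 = 3.36°C, giving 4.82°C.
Environment:
  From 1200 m to 3300 m (environment): cools by 5.4 × 2.1 = 11.34°C, giving 10.56°C.
T_parcel − T_env = 4.82 − 10.56 = -5.74°C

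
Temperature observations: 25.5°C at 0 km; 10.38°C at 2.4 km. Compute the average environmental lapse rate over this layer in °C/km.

6.3°C/km

Γ = −ΔT/Δz = (25.5 − 10.38) / (2400 − 0) m
  = 15.12°C / 2.4 km = 6.3°C/km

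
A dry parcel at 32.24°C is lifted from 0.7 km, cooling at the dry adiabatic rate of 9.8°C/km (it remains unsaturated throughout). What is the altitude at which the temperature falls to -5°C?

4.5 km

Height above start = (32.24 − (-5)) / 9.8 = 3.8 km
Altitude = 700 m + 3800 m = 4500 m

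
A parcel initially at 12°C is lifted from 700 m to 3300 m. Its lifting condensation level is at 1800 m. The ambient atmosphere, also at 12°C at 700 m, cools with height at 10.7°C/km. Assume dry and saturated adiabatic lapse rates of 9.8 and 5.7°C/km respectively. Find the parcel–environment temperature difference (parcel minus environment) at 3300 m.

+8.49°C (parcel warmer than environment)

Parcel:
  700 → 1800 m (dry, 9.8°C/km): ΔT = -9.8 × 1.1 = -10.78°C → T = 1.22°C
  1800 → 3300 m (saturated, 5.7°C/km): ΔT = -5.7 × 1.5 = -8.55°C → T = -7.33°C
Environment:
  700 → 3300 m (environment, 10.7°C/km): ΔT = -10.7 × 2.6 = -27.82°C → T = -15.82°C
T_parcel − T_env = -7.33 − (-15.82) = +8.49°C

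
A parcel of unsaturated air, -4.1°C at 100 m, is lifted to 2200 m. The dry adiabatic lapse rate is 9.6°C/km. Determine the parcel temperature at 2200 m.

100–2200 m, dry adiabatic: Δz = 2.1 km ⇒ ΔT = -20.16°C; T = -24.26°C

-24.26°C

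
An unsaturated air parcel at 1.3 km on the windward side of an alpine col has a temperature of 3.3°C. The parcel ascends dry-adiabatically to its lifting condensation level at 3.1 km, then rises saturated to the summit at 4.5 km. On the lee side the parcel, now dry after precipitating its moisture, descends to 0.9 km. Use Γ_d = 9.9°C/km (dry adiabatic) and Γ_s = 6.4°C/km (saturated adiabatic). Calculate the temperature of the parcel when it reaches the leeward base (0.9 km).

12.16°C

1300–3100 m, dry: Δz = 1.8 km ⇒ ΔT = -17.82°C; T = -14.52°C
3100–4500 m, saturated: Δz = 1.4 km ⇒ ΔT = -8.96°C; T = -23.48°C
4500–900 m, dry descent: Δz = 3.6 km ⇒ ΔT = +35.64°C; T = 12.16°C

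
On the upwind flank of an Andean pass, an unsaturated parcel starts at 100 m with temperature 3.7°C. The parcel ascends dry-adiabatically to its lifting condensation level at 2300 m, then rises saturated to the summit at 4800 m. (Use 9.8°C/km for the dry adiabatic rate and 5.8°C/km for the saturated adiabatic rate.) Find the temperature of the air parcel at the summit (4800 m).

-32.36°C

From 100 m to 2300 m (dry): cools by 9.8 × 2.2 = 21.56°C, giving -17.86°C.
From 2300 m to 4800 m (saturated): cools by 5.8 × 2.5 = 14.5°C, giving -32.36°C.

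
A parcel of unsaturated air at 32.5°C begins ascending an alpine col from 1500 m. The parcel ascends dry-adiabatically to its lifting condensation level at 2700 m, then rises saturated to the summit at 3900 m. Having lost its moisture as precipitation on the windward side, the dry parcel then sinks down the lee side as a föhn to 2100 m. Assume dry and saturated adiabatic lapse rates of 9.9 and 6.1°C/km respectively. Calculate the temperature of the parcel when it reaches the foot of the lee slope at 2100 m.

1500 → 2700 m (dry, 9.9°C/km): ΔT = -9.9 × 1.2 = -11.88°C → T = 20.62°C
2700 → 3900 m (saturated, 6.1°C/km): ΔT = -6.1 × 1.2 = -7.32°C → T = 13.3°C
3900 → 2100 m (dry descent, 9.9°C/km): ΔT = +9.9 × 1.8 = +17.82°C → T = 31.12°C

31.12°C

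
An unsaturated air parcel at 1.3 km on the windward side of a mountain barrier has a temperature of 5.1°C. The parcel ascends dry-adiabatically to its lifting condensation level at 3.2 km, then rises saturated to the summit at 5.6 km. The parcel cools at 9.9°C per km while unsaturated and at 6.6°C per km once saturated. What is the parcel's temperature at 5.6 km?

From 1300 m to 3200 m (dry): cools by 9.9 × 1.9 = 18.81°C, giving -13.71°C.
From 3200 m to 5600 m (saturated): cools by 6.6 × 2.4 = 15.84°C, giving -29.55°C.

-29.55°C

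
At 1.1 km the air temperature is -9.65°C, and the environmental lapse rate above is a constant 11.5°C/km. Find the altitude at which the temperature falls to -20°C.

2 km

Height above start = (-9.65 − (-20)) / 11.5 = 0.9 km
Altitude = 1100 m + 900 m = 2000 m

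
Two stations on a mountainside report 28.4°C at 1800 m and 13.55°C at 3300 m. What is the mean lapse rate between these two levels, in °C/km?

9.9°C/km

Γ = −ΔT/Δz = (28.4 − 13.55) / (3300 − 1800) m
  = 14.85°C / 1.5 km = 9.9°C/km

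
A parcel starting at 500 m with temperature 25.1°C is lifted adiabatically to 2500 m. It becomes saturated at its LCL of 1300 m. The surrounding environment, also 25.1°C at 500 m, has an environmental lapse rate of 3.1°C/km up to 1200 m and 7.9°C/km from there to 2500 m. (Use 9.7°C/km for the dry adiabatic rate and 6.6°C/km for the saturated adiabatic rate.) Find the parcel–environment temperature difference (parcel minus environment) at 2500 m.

Parcel:
  500–1300 m, dry: Δz = 0.8 km ⇒ ΔT = -7.76°C; T = 17.34°C
  1300–2500 m, saturated: Δz = 1.2 km ⇒ ΔT = -7.92°C; T = 9.42°C
Environment:
  500–1200 m, environment, lower layer: Δz = 0.7 km ⇒ ΔT = -2.17°C; T = 22.93°C
  1200–2500 m, environment, upper layer: Δz = 1.3 km ⇒ ΔT = -10.27°C; T = 12.66°C
T_parcel − T_env = 9.42 − 12.66 = -3.24°C

-3.24°C (parcel cooler than environment)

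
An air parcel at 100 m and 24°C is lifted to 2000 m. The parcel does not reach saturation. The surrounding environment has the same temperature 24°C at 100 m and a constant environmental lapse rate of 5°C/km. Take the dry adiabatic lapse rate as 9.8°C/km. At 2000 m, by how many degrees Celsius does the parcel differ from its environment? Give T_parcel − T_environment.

Parcel:
  From 100 m to 2000 m (dry): cools by 9.8 × 1.9 = 18.62°C, giving 5.38°C.
Environment:
  From 100 m to 2000 m (environment): cools by 5 × 1.9 = 9.5°C, giving 14.5°C.
T_parcel − T_env = 5.38 − 14.5 = -9.12°C

-9.12°C (parcel cooler than environment)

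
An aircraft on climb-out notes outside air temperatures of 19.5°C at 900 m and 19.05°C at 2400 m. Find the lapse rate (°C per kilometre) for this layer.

0.3°C/km

Γ = −ΔT/Δz = (19.5 − 19.05) / (2400 − 900) m
  = 0.45°C / 1.5 km = 0.3°C/km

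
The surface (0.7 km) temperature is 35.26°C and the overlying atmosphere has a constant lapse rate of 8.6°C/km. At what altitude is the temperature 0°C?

Height above start = (35.26 − 0) / 8.6 = 4.1 km
Altitude = 700 m + 4100 m = 4800 m

4.8 km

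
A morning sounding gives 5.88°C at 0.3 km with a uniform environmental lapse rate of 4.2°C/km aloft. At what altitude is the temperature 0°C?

1.7 km

Height above start = (5.88 − 0) / 4.2 = 1.4 km
Altitude = 300 m + 1400 m = 1700 m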